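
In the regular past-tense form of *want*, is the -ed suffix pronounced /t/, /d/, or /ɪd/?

The stem *want* ends in /t/ or /d/.
The -ed suffix is realized as /ɪd/ after /t, d/; as /t/ after other voiceless consonants; and as /d/ after other voiced sounds.
So -ed on *want* is pronounced /ɪd/.

/ɪd/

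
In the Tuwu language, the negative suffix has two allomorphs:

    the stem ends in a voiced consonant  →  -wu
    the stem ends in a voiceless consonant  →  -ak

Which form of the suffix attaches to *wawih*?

*wawih* — final consonant /h/ (voiceless) → -ak.

-ak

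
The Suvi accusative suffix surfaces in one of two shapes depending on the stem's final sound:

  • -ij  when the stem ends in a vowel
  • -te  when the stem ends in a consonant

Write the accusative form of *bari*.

*bari*: final sound = /i/, a vowel → -ij → *bariij*.

bariij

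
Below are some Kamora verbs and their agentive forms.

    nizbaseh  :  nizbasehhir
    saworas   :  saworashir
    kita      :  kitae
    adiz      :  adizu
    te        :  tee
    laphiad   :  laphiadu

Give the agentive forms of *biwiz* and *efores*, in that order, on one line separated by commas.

biwizu, eforeshir

The pattern is voicing of the final sound: -hir when the stem ends in a voiceless consonant (*nizbaseh*, *saworas*); -u when the stem ends in a voiced consonant (*adiz*, *laphiad*); -e when the stem ends in a vowel (*kita*, *te*).
Since the final sound of *biwiz* is /z/ (a voiced consonant), it takes -u, giving *biwizu*.
*efores*: final sound = /s/, a voiceless consonant → -hir → *eforeshir*.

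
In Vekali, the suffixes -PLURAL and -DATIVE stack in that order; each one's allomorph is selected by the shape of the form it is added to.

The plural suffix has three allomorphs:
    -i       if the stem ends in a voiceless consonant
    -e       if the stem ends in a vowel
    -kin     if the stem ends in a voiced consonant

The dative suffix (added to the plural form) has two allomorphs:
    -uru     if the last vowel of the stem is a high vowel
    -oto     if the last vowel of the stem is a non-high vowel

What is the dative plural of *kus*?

kusiuru

Since the final sound of *kus* is /s/ (a voiceless consonant), it takes -i, giving *kusi*.
The last vowel of the plural form *kusi* is /i/, which is a high vowel, so the dative suffix is -uru, giving *kusiuru*.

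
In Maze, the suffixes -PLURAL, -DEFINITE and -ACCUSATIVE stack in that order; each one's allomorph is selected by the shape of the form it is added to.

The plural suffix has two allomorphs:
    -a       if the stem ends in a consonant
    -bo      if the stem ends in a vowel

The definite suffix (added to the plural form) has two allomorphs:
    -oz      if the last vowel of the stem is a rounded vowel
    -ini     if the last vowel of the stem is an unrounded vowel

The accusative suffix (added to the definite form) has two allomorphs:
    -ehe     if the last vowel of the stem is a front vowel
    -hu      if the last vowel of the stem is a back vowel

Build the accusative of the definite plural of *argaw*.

*argaw* — final sound /w/ (a consonant) → -a → *argawa*.
The last vowel of the plural form *argawa* is /a/, which is an unrounded vowel, so the definite suffix is -ini, giving *argawaini*.
The definite form *argawaini*: last vowel = /i/, a front vowel → -ehe → *argawainiehe*.

argawainiehe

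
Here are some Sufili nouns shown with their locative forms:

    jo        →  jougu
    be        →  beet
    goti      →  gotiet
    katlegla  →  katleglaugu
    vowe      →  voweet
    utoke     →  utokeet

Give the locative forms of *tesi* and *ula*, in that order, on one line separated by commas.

tesiet, ulaugu

The pattern is front/back vowel harmony: -et when the last vowel of the stem is a front vowel (*be*, *goti*, *vowe*, *utoke*); -ugu when the last vowel of the stem is a back vowel (*jo*, *katlegla*).
*tesi* — last vowel /i/ (a front vowel) → -et → *tesiet*.
*ula* — last vowel /a/ (a back vowel) → -ugu → *ulaugu*.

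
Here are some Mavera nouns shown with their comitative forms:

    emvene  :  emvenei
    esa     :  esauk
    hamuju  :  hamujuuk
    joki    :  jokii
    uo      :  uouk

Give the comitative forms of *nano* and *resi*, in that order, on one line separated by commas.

Looking at the last vowel of each stem: -i when the last vowel of the stem is a front vowel (*emvene*, *joki*); -uk when the last vowel of the stem is a back vowel (*esa*, *hamuju*, *uo*).
The last vowel of *nano* is /o/, which is a back vowel, so the suffix is -uk, giving *nanouk*.
*resi* — last vowel /i/ (a front vowel) → -i → *resii*.

nanouk, resii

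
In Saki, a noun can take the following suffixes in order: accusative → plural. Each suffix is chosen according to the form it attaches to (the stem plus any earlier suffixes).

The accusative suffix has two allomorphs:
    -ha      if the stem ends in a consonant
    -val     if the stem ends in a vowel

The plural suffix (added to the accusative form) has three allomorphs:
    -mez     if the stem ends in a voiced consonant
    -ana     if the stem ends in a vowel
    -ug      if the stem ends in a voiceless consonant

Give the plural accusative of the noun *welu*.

weluvalmez

*welu* — final sound /u/ (a vowel) → -val → *weluval*.
The accusative form *weluval*: final sound = /l/, a voiced consonant → -mez → *weluvalmez*.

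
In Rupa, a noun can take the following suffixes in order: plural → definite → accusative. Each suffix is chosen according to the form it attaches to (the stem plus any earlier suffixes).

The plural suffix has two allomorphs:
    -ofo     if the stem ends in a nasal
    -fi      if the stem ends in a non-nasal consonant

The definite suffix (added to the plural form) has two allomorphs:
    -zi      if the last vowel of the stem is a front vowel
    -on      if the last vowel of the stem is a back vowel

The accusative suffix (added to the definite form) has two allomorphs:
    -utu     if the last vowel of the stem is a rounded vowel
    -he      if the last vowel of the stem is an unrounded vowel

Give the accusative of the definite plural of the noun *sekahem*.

sekahemofoonutu

*sekahem*: final consonant = /m/, a nasal → -ofo → *sekahemofo*.
The plural form *sekahemofo* — last vowel /o/ (a back vowel) → -on → *sekahemofoon*.
The last vowel of the definite form *sekahemofoon* is /o/, which is a rounded vowel, so the accusative suffix is -utu, giving *sekahemofoonutu*.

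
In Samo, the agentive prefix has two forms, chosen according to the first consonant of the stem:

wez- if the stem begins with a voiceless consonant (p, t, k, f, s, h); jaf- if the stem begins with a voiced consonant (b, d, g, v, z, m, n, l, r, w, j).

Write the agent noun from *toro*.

*toro* — first consonant /t/ (voiceless) → wez- → *weztoro*.

weztoro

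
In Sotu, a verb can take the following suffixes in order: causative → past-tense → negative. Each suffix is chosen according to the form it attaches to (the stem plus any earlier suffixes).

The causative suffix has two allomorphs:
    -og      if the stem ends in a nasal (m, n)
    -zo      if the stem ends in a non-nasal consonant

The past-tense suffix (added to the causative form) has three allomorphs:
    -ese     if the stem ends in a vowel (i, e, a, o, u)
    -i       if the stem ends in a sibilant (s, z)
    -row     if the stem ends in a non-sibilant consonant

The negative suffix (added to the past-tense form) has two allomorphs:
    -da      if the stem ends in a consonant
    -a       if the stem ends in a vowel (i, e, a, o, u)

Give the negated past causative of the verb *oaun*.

oaunogrowda

Since the final consonant of *oaun* is /n/ (a nasal), it takes -og, giving *oaunog*.
The final sound of the causative form *oaunog* is /g/, which is a non-sibilant consonant, so the past-tense suffix is -row, giving *oaunogrow*.
The past-tense form *oaunogrow* — final sound /w/ (a consonant) → -da → *oaunogrowda*.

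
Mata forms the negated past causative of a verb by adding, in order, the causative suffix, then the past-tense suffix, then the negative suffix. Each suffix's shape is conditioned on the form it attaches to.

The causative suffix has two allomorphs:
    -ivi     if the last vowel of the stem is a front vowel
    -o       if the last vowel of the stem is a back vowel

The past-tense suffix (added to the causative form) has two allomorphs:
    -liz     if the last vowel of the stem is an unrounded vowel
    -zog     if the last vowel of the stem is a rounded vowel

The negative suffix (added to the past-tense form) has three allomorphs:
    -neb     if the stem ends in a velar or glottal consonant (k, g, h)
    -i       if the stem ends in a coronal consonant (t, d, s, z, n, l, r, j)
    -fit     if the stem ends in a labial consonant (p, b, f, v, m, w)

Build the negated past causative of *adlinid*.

adlinidivilizi

*adlinid*: last vowel = /i/, a front vowel → -ivi → *adlinidivi*.
Since the last vowel of the causative form *adlinidivi* is /i/ (an unrounded vowel), it takes -liz, giving *adlinidiviliz*.
Since the final consonant of the past-tense form *adlinidiviliz* is /z/ (coronal), it takes -i, giving *adlinidivilizi*.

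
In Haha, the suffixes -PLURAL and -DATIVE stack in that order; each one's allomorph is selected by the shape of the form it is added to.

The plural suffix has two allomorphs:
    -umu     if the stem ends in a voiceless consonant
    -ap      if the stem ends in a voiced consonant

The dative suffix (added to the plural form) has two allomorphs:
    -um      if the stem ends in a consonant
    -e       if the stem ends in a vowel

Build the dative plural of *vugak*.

vugakumue

The final consonant of *vugak* is /k/, which is voiceless, so the plural suffix is -umu, giving *vugakumu*.
The final sound of the plural form *vugakumu* is /u/, which is a vowel, so the dative suffix is -e, giving *vugakumue*.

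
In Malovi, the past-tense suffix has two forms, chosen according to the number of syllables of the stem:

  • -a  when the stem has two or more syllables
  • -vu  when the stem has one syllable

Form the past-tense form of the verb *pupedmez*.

*pupedmez* has 3 syllables, so the suffix is -a, giving *pupedmeza*.

pupedmeza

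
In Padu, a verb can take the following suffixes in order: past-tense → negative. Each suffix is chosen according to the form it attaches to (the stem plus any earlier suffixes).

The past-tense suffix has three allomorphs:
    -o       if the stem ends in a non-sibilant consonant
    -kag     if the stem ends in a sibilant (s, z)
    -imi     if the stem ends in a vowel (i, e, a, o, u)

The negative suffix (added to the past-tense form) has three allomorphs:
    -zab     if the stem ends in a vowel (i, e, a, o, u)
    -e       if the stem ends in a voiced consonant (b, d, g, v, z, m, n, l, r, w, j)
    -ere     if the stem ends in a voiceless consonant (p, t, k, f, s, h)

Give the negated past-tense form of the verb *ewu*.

*ewu*: final sound = /u/, a vowel → -imi → *ewuimi*.
Since the final sound of the past-tense form *ewuimi* is /i/ (a vowel), it takes -zab, giving *ewuimizab*.

ewuimizab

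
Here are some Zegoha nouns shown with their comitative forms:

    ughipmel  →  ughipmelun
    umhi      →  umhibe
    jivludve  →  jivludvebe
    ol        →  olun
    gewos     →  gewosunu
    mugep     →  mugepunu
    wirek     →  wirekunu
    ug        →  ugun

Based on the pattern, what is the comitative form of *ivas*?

The suffix is conditioned by the final sound: -unu when the stem ends in a voiceless consonant (*gewos*, *mugep*, *wirek*); -un when the stem ends in a voiced consonant (*ughipmel*, *ol*, *ug*); -be when the stem ends in a vowel (*umhi*, *jivludve*).
The final sound of *ivas* is /s/, which is a voiceless consonant, so the suffix is -unu, giving *ivasunu*.

ivasunu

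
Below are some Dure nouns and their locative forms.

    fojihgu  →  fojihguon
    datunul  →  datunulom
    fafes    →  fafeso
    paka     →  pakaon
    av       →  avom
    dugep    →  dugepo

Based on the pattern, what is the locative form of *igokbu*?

The alternation tracks the final sound of the stem — -o when the stem ends in a voiceless consonant (*fafes*, *dugep*); -om when the stem ends in a voiced consonant (*datunul*, *av*); -on when the stem ends in a vowel (*fojihgu*, *paka*).
Since the final sound of *igokbu* is /u/ (a vowel), it takes -on, giving *igokbuon*.

igokbuon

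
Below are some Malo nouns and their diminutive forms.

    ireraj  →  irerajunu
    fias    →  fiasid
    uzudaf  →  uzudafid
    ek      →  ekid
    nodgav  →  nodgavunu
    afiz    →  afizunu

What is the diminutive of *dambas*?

The alternation tracks the final consonant of the stem — -id when the stem ends in a voiceless consonant (*fias*, *uzudaf*, *ek*); -unu when the stem ends in a voiced consonant (*ireraj*, *nodgav*, *afiz*).
*dambas*: final consonant = /s/, voiceless → -id → *dambasid*.

dambasid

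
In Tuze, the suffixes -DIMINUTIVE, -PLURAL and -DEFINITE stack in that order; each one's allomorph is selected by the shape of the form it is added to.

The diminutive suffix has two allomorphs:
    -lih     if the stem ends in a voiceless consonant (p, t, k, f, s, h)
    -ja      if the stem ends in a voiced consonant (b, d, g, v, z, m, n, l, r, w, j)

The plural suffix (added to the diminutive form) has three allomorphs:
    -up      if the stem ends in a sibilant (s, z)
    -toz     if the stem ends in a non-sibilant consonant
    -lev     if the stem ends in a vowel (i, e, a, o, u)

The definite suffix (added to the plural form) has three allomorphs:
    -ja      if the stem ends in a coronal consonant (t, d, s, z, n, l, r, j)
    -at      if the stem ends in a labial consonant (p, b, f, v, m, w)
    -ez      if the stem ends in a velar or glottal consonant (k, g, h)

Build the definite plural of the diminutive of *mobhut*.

mobhutlihtozja

*mobhut*: final consonant = /t/, voiceless → -lih → *mobhutlih*.
The diminutive form *mobhutlih* — final sound /h/ (a non-sibilant consonant) → -toz → *mobhutlihtoz*.
The plural form *mobhutlihtoz* — final consonant /z/ (coronal) → -ja → *mobhutlihtozja*.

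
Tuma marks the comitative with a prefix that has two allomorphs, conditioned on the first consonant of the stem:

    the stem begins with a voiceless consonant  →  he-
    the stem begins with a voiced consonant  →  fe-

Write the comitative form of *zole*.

*zole*: first consonant = /z/, voiced → fe- → *fezole*.

fezole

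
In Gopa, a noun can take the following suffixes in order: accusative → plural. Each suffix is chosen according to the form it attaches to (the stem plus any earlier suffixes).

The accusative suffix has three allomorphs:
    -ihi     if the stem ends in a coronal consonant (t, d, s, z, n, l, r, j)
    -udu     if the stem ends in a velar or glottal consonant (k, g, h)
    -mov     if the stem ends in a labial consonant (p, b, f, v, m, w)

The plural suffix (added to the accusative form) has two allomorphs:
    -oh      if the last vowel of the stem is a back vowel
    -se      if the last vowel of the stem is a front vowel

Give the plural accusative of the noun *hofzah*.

hofzahuduoh

*hofzah* — final consonant /h/ (velar/glottal) → -udu → *hofzahudu*.
The accusative form *hofzahudu*: last vowel = /u/, a back vowel → -oh → *hofzahuduoh*.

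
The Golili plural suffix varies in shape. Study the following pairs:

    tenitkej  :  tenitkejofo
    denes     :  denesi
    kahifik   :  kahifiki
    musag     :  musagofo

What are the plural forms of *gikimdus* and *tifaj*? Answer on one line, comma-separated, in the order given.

The pattern is voicing of the final consonant: -i when the stem ends in a voiceless consonant (*denes*, *kahifik*); -ofo when the stem ends in a voiced consonant (*tenitkej*, *musag*).
Since the final consonant of *gikimdus* is /s/ (voiceless), it takes -i, giving *gikimdusi*.
*tifaj* — final consonant /j/ (voiced) → -ofo → *tifajofo*.

gikimdusi, tifajofo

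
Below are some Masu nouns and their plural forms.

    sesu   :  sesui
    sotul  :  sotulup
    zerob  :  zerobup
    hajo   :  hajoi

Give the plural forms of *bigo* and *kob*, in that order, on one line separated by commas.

The suffix is conditioned by the final sound: -up when the stem ends in a consonant (*sotul*, *zerob*); -i when the stem ends in a vowel (*sesu*, *hajo*).
*bigo*: final sound = /o/, a vowel → -i → *bigoi*.
The final sound of *kob* is /b/, which is a consonant, so the suffix is -up, giving *kobup*.

bigoi, kobup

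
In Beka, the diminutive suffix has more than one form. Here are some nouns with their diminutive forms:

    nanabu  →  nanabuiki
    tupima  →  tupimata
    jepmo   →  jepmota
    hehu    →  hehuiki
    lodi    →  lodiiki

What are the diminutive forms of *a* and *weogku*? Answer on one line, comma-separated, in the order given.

ata, weogkuiki

Looking at the last vowel of each stem: -iki when the last vowel of the stem is a high vowel (*nanabu*, *hehu*, *lodi*); -ta when the last vowel of the stem is a non-high vowel (*tupima*, *jepmo*).
Since the last vowel of *a* is /a/ (a non-high vowel), it takes -ta, giving *ata*.
*weogku*: last vowel = /u/, a high vowel → -iki → *weogkuiki*.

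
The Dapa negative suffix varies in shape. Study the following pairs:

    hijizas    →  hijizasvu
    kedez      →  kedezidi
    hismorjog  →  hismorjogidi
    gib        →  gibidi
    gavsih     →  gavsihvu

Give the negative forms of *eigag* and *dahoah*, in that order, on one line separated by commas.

The pattern is voicing of the final consonant: -vu when the stem ends in a voiceless consonant (*hijizas*, *gavsih*); -idi when the stem ends in a voiced consonant (*kedez*, *hismorjog*, *gib*).
The final consonant of *eigag* is /g/, which is voiced, so the suffix is -idi, giving *eigagidi*.
The final consonant of *dahoah* is /h/, which is voiceless, so the suffix is -vu, giving *dahoahvu*.

eigagidi, dahoahvu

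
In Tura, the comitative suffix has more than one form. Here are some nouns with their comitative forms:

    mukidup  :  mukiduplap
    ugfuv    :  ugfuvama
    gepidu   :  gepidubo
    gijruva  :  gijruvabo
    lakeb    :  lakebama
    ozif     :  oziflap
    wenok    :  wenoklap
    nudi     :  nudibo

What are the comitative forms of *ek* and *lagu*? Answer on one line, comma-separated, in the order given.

eklap, lagubo

The alternation tracks the final sound of the stem — -lap when the stem ends in a voiceless consonant (*mukidup*, *ozif*, *wenok*); -ama when the stem ends in a voiced consonant (*ugfuv*, *lakeb*); -bo when the stem ends in a vowel (*gepidu*, *gijruva*, *nudi*).
*ek* — final sound /k/ (a voiceless consonant) → -lap → *eklap*.
The final sound of *lagu* is /u/, which is a vowel, so the suffix is -bo, giving *lagubo*.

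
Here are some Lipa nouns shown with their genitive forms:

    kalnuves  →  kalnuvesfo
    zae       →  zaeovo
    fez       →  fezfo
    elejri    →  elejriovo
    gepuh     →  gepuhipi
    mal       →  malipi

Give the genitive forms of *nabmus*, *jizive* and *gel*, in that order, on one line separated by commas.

nabmusfo, jiziveovo, gelipi

The pattern is sibilance of the final sound: -fo when the stem ends in a sibilant (*kalnuves*, *fez*); -ipi when the stem ends in a non-sibilant consonant (*gepuh*, *mal*); -ovo when the stem ends in a vowel (*zae*, *elejri*).
The final sound of *nabmus* is /s/, which is a sibilant, so the suffix is -fo, giving *nabmusfo*.
*jizive*: final sound = /e/, a vowel → -ovo → *jiziveovo*.
*gel* — final sound /l/ (a non-sibilant consonant) → -ipi → *gelipi*.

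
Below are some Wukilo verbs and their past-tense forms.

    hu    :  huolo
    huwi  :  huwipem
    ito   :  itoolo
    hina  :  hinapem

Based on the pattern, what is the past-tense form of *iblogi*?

The suffix is conditioned by the last vowel: -olo when the last vowel of the stem is a rounded vowel (*hu*, *ito*); -pem when the last vowel of the stem is an unrounded vowel (*huwi*, *hina*).
*iblogi* — last vowel /i/ (an unrounded vowel) → -pem → *iblogipem*.

iblogipem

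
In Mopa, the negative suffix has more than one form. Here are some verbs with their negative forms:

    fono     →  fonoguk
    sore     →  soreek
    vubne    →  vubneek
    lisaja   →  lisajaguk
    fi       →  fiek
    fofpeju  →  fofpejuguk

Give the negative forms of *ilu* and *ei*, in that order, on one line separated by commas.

Looking at the last vowel of each stem: -ek when the last vowel of the stem is a front vowel (*sore*, *vubne*, *fi*); -guk when the last vowel of the stem is a back vowel (*fono*, *lisaja*, *fofpeju*).
*ilu* — last vowel /u/ (a back vowel) → -guk → *iluguk*.
*ei*: last vowel = /i/, a front vowel → -ek → *eiek*.

iluguk, eiek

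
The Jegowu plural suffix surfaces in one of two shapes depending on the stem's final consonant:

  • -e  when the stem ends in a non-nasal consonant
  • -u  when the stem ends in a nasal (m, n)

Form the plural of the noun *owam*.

*owam* — final consonant /m/ (a nasal) → -u → *owamu*.

owamu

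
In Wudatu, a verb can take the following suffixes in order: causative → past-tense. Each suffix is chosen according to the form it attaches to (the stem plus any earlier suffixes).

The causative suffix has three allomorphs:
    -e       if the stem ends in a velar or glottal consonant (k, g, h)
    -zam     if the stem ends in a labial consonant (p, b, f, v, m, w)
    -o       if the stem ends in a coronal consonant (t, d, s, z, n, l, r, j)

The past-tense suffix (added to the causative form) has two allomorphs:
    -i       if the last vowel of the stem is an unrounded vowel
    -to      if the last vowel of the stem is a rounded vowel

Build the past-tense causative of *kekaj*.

kekajoto

The final consonant of *kekaj* is /j/, which is coronal, so the causative suffix is -o, giving *kekajo*.
Since the last vowel of the causative form *kekajo* is /o/ (a rounded vowel), it takes -to, giving *kekajoto*.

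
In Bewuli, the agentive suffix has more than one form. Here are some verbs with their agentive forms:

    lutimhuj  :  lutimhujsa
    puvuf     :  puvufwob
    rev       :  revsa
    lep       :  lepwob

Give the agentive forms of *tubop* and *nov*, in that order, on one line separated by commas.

tubopwob, novsa

The alternation tracks the final consonant of the stem — -wob when the stem ends in a voiceless consonant (*puvuf*, *lep*); -sa when the stem ends in a voiced consonant (*lutimhuj*, *rev*).
Since the final consonant of *tubop* is /p/ (voiceless), it takes -wob, giving *tubopwob*.
*nov* — final consonant /v/ (voiced) → -sa → *novsa*.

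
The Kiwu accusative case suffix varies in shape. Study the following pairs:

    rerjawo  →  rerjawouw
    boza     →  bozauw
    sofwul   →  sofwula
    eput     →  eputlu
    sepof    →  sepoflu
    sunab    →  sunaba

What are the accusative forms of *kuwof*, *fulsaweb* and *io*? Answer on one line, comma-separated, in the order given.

The pattern is voicing of the final sound: -lu when the stem ends in a voiceless consonant (*eput*, *sepof*); -a when the stem ends in a voiced consonant (*sofwul*, *sunab*); -uw when the stem ends in a vowel (*rerjawo*, *boza*).
Since the final sound of *kuwof* is /f/ (a voiceless consonant), it takes -lu, giving *kuwoflu*.
Since the final sound of *fulsaweb* is /b/ (a voiced consonant), it takes -a, giving *fulsaweba*.
*io*: final sound = /o/, a vowel → -uw → *iouw*.

kuwoflu, fulsaweba, iouw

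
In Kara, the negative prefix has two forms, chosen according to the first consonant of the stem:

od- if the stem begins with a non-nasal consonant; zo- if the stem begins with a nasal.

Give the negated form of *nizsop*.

The first consonant of *nizsop* is /n/, which is a nasal, so the prefix is zo-, giving *zonizsop*.

zonizsop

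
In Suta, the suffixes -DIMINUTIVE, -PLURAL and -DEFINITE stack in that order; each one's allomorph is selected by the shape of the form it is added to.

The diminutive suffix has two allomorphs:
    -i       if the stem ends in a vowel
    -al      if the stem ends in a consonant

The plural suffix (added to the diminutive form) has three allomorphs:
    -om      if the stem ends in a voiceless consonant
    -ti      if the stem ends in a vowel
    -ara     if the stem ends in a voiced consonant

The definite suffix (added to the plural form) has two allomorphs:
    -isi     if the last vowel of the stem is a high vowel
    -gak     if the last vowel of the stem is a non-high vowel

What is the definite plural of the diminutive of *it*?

italaragak

*it*: final sound = /t/, a consonant → -al → *ital*.
The diminutive form *ital* — final sound /l/ (a voiced consonant) → -ara → *italara*.
Since the last vowel of the plural form *italara* is /a/ (a non-high vowel), it takes -gak, giving *italaragak*.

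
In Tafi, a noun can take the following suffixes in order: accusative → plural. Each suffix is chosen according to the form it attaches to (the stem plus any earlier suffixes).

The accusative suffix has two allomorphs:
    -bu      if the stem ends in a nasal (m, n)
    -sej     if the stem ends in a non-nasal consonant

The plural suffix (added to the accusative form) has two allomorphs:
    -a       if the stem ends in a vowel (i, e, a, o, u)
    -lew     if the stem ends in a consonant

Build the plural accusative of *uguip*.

*uguip* — final consonant /p/ (non-nasal) → -sej → *uguipsej*.
The accusative form *uguipsej*: final sound = /j/, a consonant → -lew → *uguipsejlew*.

uguipsejlew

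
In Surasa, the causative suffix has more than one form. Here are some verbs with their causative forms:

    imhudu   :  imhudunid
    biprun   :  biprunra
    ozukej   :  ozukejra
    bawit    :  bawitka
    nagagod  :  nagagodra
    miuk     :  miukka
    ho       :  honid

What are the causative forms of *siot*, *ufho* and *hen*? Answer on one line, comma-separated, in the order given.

The suffix is conditioned by the final sound: -ka when the stem ends in a voiceless consonant (*bawit*, *miuk*); -ra when the stem ends in a voiced consonant (*biprun*, *ozukej*, *nagagod*); -nid when the stem ends in a vowel (*imhudu*, *ho*).
*siot* — final sound /t/ (a voiceless consonant) → -ka → *siotka*.
*ufho*: final sound = /o/, a vowel → -nid → *ufhonid*.
The final sound of *hen* is /n/, which is a voiced consonant, so the suffix is -ra, giving *henra*.

siotka, ufhonid, henra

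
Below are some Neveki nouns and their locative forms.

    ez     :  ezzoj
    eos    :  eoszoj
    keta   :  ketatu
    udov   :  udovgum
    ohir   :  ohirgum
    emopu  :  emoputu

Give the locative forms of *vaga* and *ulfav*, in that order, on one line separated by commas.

The suffix is conditioned by the final sound: -zoj when the stem ends in a sibilant (*ez*, *eos*); -gum when the stem ends in a non-sibilant consonant (*udov*, *ohir*); -tu when the stem ends in a vowel (*keta*, *emopu*).
*vaga* — final sound /a/ (a vowel) → -tu → *vagatu*.
Since the final sound of *ulfav* is /v/ (a non-sibilant consonant), it takes -gum, giving *ulfavgum*.

vagatu, ulfavgum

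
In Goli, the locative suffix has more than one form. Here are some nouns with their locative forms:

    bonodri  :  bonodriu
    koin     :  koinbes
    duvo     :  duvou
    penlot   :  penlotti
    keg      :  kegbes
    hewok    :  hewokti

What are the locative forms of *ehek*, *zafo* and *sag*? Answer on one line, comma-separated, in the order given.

ehekti, zafou, sagbes

The pattern is voicing of the final sound: -ti when the stem ends in a voiceless consonant (*penlot*, *hewok*); -bes when the stem ends in a voiced consonant (*koin*, *keg*); -u when the stem ends in a vowel (*bonodri*, *duvo*).
*ehek* — final sound /k/ (a voiceless consonant) → -ti → *ehekti*.
*zafo* — final sound /o/ (a vowel) → -u → *zafou*.
The final sound of *sag* is /g/, which is a voiced consonant, so the suffix is -bes, giving *sagbes*.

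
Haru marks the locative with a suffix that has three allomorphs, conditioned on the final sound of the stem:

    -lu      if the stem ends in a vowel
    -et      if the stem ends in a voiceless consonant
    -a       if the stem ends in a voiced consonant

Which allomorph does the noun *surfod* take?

*surfod* — final sound /d/ (a voiced consonant) → -a.

-a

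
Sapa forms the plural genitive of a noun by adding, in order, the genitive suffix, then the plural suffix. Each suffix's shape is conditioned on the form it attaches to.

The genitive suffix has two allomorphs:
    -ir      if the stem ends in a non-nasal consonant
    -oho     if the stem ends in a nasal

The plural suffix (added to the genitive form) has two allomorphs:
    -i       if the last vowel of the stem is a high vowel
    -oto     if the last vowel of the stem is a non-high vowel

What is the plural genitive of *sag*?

sagiri

Since the final consonant of *sag* is /g/ (non-nasal), it takes -ir, giving *sagir*.
The last vowel of the genitive form *sagir* is /i/, which is a high vowel, so the plural suffix is -i, giving *sagiri*.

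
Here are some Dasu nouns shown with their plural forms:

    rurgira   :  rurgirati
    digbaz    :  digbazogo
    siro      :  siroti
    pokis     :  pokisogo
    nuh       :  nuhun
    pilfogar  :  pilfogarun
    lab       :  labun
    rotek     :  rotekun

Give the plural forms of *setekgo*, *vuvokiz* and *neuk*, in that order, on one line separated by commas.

setekgoti, vuvokizogo, neukun

Looking at the final sound of each stem: -ogo when the stem ends in a sibilant (*digbaz*, *pokis*); -un when the stem ends in a non-sibilant consonant (*nuh*, *pilfogar*, *lab*, *rotek*); -ti when the stem ends in a vowel (*rurgira*, *siro*).
The final sound of *setekgo* is /o/, which is a vowel, so the suffix is -ti, giving *setekgoti*.
The final sound of *vuvokiz* is /z/, which is a sibilant, so the suffix is -ogo, giving *vuvokizogo*.
Since the final sound of *neuk* is /k/ (a non-sibilant consonant), it takes -un, giving *neukun*.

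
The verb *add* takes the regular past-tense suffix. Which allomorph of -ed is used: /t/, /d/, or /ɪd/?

The stem *add* ends in /t/ or /d/.
The -ed suffix is realized as /ɪd/ after /t, d/; as /t/ after other voiceless consonants; and as /d/ after other voiced sounds.
So -ed on *add* is pronounced /ɪd/.

/ɪd/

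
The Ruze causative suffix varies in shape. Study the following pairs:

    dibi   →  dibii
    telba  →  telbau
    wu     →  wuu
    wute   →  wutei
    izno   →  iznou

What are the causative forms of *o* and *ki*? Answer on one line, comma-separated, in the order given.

ou, kii

Looking at the last vowel of each stem: -i when the last vowel of the stem is a front vowel (*dibi*, *wute*); -u when the last vowel of the stem is a back vowel (*telba*, *wu*, *izno*).
Since the last vowel of *o* is /o/ (a back vowel), it takes -u, giving *ou*.
The last vowel of *ki* is /i/, which is a front vowel, so the suffix is -i, giving *kii*.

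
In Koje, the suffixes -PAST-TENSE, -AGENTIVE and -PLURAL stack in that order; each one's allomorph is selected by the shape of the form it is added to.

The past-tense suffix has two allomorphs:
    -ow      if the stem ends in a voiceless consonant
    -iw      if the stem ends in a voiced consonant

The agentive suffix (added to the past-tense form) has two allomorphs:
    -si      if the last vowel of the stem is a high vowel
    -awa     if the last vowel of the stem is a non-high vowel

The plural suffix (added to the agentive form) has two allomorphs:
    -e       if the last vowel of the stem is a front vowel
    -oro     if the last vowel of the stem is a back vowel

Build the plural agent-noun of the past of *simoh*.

The final consonant of *simoh* is /h/, which is voiceless, so the past-tense suffix is -ow, giving *simohow*.
The past-tense form *simohow*: last vowel = /o/, a non-high vowel → -awa → *simohowawa*.
The agentive form *simohowawa*: last vowel = /a/, a back vowel → -oro → *simohowawaoro*.

simohowawaoro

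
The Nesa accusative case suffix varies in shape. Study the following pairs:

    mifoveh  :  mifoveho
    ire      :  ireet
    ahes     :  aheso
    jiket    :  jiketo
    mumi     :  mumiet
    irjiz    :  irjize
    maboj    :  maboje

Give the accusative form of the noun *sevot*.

sevoto

The pattern is voicing of the final sound: -o when the stem ends in a voiceless consonant (*mifoveh*, *ahes*, *jiket*); -e when the stem ends in a voiced consonant (*irjiz*, *maboj*); -et when the stem ends in a vowel (*ire*, *mumi*).
*sevot* — final sound /t/ (a voiceless consonant) → -o → *sevoto*.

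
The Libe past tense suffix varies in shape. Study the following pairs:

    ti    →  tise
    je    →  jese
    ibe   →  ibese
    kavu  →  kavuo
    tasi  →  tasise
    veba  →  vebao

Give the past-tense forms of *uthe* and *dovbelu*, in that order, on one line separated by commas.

uthese, dovbeluo

The pattern is front/back vowel harmony: -se when the last vowel of the stem is a front vowel (*ti*, *je*, *ibe*, *tasi*); -o when the last vowel of the stem is a back vowel (*kavu*, *veba*).
Since the last vowel of *uthe* is /e/ (a front vowel), it takes -se, giving *uthese*.
The last vowel of *dovbelu* is /u/, which is a back vowel, so the suffix is -o, giving *dovbeluo*.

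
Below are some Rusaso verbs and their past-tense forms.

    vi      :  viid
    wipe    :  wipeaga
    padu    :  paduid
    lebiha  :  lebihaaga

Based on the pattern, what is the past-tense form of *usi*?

usiid

Looking at the last vowel of each stem: -id when the last vowel of the stem is a high vowel (*vi*, *padu*); -aga when the last vowel of the stem is a non-high vowel (*wipe*, *lebiha*).
*usi* — last vowel /i/ (a high vowel) → -id → *usiid*.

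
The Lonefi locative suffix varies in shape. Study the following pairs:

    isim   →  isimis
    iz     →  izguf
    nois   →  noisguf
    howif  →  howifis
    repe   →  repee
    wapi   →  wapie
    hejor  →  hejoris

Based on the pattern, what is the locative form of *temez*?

Looking at the final sound of each stem: -guf when the stem ends in a sibilant (*iz*, *nois*); -is when the stem ends in a non-sibilant consonant (*isim*, *howif*, *hejor*); -e when the stem ends in a vowel (*repe*, *wapi*).
Since the final sound of *temez* is /z/ (a sibilant), it takes -guf, giving *temezguf*.

temezguf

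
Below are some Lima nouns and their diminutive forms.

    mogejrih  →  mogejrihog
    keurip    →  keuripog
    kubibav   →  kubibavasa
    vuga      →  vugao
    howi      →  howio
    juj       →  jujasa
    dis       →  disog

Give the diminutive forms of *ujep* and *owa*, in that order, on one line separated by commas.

The alternation tracks the final sound of the stem — -og when the stem ends in a voiceless consonant (*mogejrih*, *keurip*, *dis*); -asa when the stem ends in a voiced consonant (*kubibav*, *juj*); -o when the stem ends in a vowel (*vuga*, *howi*).
*ujep* — final sound /p/ (a voiceless consonant) → -og → *ujepog*.
Since the final sound of *owa* is /a/ (a vowel), it takes -o, giving *owao*.

ujepog, owao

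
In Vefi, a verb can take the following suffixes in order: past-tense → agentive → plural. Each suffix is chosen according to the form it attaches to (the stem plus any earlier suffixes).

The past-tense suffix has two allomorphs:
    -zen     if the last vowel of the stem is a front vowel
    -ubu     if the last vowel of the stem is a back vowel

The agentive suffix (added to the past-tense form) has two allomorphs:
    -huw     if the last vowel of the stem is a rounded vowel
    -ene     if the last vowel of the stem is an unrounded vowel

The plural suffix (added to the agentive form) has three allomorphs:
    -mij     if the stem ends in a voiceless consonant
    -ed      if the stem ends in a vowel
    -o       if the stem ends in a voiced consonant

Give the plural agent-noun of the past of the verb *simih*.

simihzeneneed

*simih* — last vowel /i/ (a front vowel) → -zen → *simihzen*.
The past-tense form *simihzen*: last vowel = /e/, an unrounded vowel → -ene → *simihzenene*.
The agentive form *simihzenene*: final sound = /e/, a vowel → -ed → *simihzeneneed*.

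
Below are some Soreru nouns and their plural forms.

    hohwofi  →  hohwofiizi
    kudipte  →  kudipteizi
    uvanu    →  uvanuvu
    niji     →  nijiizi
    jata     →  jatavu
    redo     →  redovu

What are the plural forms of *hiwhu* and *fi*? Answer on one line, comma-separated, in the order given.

Looking at the last vowel of each stem: -izi when the last vowel of the stem is a front vowel (*hohwofi*, *kudipte*, *niji*); -vu when the last vowel of the stem is a back vowel (*uvanu*, *jata*, *redo*).
Since the last vowel of *hiwhu* is /u/ (a back vowel), it takes -vu, giving *hiwhuvu*.
*fi* — last vowel /i/ (a front vowel) → -izi → *fiizi*.

hiwhuvu, fiizi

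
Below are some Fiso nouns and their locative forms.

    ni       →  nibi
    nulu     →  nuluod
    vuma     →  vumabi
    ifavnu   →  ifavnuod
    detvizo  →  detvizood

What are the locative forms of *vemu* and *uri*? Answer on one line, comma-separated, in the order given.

The alternation tracks the last vowel of the stem — -od when the last vowel of the stem is a rounded vowel (*nulu*, *ifavnu*, *detvizo*); -bi when the last vowel of the stem is an unrounded vowel (*ni*, *vuma*).
The last vowel of *vemu* is /u/, which is a rounded vowel, so the suffix is -od, giving *vemuod*.
Since the last vowel of *uri* is /i/ (an unrounded vowel), it takes -bi, giving *uribi*.

vemuod, uribi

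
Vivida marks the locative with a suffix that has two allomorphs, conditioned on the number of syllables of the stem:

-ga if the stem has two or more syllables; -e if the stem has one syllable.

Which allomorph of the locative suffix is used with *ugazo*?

-ga

*ugazo* has 3 syllables, so the suffix is -ga.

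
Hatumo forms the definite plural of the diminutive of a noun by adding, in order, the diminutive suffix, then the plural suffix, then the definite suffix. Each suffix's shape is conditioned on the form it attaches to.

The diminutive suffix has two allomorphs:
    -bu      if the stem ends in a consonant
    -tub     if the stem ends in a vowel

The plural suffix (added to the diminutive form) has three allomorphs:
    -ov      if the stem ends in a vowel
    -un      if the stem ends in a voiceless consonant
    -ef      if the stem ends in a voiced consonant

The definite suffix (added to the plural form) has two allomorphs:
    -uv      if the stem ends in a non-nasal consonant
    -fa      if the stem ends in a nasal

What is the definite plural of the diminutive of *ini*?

The final sound of *ini* is /i/, which is a vowel, so the diminutive suffix is -tub, giving *initub*.
The final sound of the diminutive form *initub* is /b/, which is a voiced consonant, so the plural suffix is -ef, giving *initubef*.
The plural form *initubef* — final consonant /f/ (non-nasal) → -uv → *initubefuv*.

initubefuv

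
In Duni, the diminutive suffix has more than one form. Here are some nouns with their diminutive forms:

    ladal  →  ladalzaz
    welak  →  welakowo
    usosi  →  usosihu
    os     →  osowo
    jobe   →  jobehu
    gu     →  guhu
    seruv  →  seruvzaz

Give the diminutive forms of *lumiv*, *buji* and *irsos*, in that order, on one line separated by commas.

The alternation tracks the final sound of the stem — -owo when the stem ends in a voiceless consonant (*welak*, *os*); -zaz when the stem ends in a voiced consonant (*ladal*, *seruv*); -hu when the stem ends in a vowel (*usosi*, *jobe*, *gu*).
Since the final sound of *lumiv* is /v/ (a voiced consonant), it takes -zaz, giving *lumivzaz*.
The final sound of *buji* is /i/, which is a vowel, so the suffix is -hu, giving *bujihu*.
*irsos*: final sound = /s/, a voiceless consonant → -owo → *irsosowo*.

lumivzaz, bujihu, irsosowo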